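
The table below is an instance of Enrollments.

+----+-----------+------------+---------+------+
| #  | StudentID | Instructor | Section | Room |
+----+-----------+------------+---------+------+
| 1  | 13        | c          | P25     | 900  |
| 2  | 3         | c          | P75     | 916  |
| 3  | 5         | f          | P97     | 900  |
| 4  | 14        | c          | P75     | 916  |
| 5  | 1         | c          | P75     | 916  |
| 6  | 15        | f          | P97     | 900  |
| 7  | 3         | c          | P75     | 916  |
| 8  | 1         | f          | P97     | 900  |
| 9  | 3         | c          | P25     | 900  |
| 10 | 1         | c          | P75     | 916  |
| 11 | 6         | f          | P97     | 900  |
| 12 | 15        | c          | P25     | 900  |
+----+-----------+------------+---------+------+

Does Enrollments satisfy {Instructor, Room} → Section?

Yes

(Instructor=c, Room=900): rows 1, 9, 12 → Section = P25, P25, P25 ✓
(Instructor=c, Room=916): rows 2, 4, 5, 7, 10 → Section = P75, P75, P75, P75, P75 ✓
(Instructor=f, Room=900): rows 3, 6, 8, 11 → Section = P97, P97, P97, P97 ✓
Every {Instructor, Room} value is associated with a single Section value, so {Instructor, Room} → Section holds.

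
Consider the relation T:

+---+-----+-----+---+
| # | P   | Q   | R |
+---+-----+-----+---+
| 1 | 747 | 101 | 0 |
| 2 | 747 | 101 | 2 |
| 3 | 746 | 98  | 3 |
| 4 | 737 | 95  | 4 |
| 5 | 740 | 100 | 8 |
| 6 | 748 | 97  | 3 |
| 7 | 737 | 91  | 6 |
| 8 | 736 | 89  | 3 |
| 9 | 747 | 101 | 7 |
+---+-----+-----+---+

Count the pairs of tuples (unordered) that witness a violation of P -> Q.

P=747: all 3 rows agree on Q — 0 pairs.
P=737: violating pairs (4,7) — 1 pair.

1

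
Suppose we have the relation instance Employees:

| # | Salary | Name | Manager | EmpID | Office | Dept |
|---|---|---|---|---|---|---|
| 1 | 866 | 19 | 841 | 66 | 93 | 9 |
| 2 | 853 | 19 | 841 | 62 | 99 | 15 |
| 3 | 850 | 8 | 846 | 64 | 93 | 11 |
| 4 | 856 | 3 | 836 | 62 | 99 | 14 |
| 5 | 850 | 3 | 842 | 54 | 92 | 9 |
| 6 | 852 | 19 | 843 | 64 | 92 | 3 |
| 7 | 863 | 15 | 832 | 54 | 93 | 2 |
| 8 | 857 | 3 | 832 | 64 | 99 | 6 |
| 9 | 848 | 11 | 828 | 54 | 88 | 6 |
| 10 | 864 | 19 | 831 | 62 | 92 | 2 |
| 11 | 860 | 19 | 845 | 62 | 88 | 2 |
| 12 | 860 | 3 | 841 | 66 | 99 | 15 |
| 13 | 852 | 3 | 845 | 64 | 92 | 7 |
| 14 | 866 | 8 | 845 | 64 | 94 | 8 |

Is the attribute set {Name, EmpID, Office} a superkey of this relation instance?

All 14 rows have distinct {Name, EmpID, Office} values, so {Name, EmpID, Office} → (all attributes) holds and {Name, EmpID, Office} is a superkey.

Yes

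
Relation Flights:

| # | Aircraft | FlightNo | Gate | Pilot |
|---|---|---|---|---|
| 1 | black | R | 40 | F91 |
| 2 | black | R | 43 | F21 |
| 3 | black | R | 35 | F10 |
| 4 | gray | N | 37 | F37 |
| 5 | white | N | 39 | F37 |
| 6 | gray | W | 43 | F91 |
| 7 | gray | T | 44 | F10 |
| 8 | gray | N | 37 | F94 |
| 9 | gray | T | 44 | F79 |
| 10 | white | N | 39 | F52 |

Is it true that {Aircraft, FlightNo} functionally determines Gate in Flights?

No

(Aircraft=black, FlightNo=R): rows 1, 2, 3 → Gate takes values {40, 43, 35} — violation
(Aircraft=gray, FlightNo=N): rows 4, 8 → Gate = 37, 37 ✓
(Aircraft=white, FlightNo=N): rows 5, 10 → Gate = 39, 39 ✓
(Aircraft=gray, FlightNo=W): row 6 → Gate = 43 ✓
(Aircraft=gray, FlightNo=T): rows 7, 9 → Gate = 44, 44 ✓
Two rows agree on {Aircraft, FlightNo} but differ on Gate, so {Aircraft, FlightNo} -> Gate does not hold.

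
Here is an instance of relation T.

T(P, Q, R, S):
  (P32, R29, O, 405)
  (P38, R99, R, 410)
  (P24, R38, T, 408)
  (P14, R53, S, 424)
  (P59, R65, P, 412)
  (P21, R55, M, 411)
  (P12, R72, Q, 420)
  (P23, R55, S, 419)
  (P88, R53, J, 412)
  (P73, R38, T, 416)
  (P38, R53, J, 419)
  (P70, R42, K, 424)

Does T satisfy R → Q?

No

R=O: 1 row → Q = R29 ✓
R=R: 1 row → Q = R99 ✓
R=T: 2 rows → Q = R38, R38 ✓
R=S: 2 rows → Q takes values {R53, R55} — violation
R=P: 1 row → Q = R65 ✓
R=M: 1 row → Q = R55 ✓
R=Q: 1 row → Q = R72 ✓
R=J: 2 rows → Q = R53, R53 ✓
R=K: 1 row → Q = R42 ✓
Two rows agree on R but differ on Q, so R → Q does not hold.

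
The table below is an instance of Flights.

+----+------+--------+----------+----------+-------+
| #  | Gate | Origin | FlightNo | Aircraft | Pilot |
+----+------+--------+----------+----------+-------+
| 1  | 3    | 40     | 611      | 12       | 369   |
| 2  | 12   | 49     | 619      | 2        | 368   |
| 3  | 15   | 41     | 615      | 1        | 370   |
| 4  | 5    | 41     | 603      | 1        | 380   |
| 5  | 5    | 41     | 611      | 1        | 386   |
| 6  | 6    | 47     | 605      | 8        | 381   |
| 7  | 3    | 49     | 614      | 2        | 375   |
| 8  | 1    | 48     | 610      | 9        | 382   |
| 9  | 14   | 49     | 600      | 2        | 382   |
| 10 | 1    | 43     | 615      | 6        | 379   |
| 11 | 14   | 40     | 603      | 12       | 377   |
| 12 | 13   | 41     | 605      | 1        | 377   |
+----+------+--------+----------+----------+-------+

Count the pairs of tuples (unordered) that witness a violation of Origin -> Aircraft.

0

Origin=40: all 2 rows agree on Aircraft — 0 pairs.
Origin=49: all 3 rows agree on Aircraft — 0 pairs.
Origin=41: all 4 rows agree on Aircraft — 0 pairs.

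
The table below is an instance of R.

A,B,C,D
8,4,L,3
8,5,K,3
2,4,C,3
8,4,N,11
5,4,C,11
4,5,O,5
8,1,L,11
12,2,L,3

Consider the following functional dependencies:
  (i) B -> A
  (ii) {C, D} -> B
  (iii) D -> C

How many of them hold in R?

(i) B -> A: B=4: 4 rows → A takes values {8, 2, 5} — violation; B=5: 2 rows → A takes values {8, 4} — violation — fails.
(ii) {C, D} -> B: (C=L, D=3): 2 rows → B takes values {4, 2} — violation — fails.
(iii) D -> C: D=3: 4 rows → C takes values {L, K, C} — violation; D=11: 3 rows → C takes values {N, C, L} — violation — fails.
None of the 3 dependencies hold.

0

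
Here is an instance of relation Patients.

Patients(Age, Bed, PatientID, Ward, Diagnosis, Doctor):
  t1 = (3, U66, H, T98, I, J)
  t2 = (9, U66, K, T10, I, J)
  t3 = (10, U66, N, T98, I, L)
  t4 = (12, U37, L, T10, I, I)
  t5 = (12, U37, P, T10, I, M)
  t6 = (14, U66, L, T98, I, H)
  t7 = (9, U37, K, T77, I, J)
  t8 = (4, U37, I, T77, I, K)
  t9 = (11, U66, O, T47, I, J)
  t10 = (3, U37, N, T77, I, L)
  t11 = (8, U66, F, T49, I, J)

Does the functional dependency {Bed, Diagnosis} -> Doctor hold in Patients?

No

(Bed=U66, Diagnosis=I): rows 1, 2, 3, 6, 9, 11 → Doctor takes values {J, L, H} — violation
(Bed=U37, Diagnosis=I): rows 4, 5, 7, 8, 10 → Doctor takes values {I, M, J, K, L} — violation
Two rows agree on {Bed, Diagnosis} but differ on Doctor, so {Bed, Diagnosis} -> Doctor does not hold.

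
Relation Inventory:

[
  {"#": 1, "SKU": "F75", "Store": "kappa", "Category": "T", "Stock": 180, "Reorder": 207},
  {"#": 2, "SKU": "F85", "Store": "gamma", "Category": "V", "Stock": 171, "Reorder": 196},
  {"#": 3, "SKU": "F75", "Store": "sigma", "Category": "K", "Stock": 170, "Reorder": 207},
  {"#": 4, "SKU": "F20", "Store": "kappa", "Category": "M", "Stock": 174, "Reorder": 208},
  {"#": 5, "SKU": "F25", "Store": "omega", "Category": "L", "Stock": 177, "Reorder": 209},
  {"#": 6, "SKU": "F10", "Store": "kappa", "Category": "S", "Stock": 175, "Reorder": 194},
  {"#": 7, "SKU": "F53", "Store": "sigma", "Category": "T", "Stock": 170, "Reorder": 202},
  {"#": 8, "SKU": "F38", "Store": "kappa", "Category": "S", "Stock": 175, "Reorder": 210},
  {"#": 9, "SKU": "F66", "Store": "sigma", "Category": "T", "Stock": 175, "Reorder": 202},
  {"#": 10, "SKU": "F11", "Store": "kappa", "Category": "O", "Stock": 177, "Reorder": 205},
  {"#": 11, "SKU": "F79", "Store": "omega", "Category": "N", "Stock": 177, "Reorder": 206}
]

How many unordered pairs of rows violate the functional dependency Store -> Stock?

Store=kappa: violating pairs (1,4), (1,6), (1,8), (1,10), (4,6), (4,8), (4,10), (6,10), (8,10) — 9 pairs.
Store=sigma: violating pairs (3,9), (7,9) — 2 pairs.
Store=omega: all 2 rows agree on Stock — 0 pairs.

11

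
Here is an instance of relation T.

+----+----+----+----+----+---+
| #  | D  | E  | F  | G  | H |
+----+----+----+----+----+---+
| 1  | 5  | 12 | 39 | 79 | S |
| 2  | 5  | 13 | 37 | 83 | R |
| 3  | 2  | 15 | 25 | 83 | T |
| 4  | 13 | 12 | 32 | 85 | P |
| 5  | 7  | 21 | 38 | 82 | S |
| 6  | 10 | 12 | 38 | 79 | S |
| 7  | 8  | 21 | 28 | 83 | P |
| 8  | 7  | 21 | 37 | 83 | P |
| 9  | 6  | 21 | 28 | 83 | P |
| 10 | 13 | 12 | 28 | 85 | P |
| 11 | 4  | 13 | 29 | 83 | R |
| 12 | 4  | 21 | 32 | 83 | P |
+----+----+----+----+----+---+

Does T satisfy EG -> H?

Yes

(E=12, G=79): rows 1, 6 → H = S, S ✓
(E=13, G=83): rows 2, 11 → H = R, R ✓
(E=15, G=83): row 3 → H = T ✓
(E=12, G=85): rows 4, 10 → H = P, P ✓
(E=21, G=82): row 5 → H = S ✓
(E=21, G=83): rows 7, 8, 9, 12 → H = P, P, P, P ✓
Every EG value is associated with a single H value, so EG -> H holds.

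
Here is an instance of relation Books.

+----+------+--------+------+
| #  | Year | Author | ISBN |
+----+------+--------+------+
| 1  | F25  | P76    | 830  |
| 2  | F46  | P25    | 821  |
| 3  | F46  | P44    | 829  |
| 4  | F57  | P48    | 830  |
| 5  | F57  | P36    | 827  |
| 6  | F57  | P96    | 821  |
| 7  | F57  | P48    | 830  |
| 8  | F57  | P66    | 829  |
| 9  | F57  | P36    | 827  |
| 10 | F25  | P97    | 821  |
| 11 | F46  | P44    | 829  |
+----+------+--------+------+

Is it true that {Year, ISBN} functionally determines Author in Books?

(Year=F25, ISBN=830): row 1 → Author = P76 ✓
(Year=F46, ISBN=821): row 2 → Author = P25 ✓
(Year=F46, ISBN=829): rows 3, 11 → Author = P44, P44 ✓
(Year=F57, ISBN=830): rows 4, 7 → Author = P48, P48 ✓
(Year=F57, ISBN=827): rows 5, 9 → Author = P36, P36 ✓
(Year=F57, ISBN=821): row 6 → Author = P96 ✓
(Year=F57, ISBN=829): row 8 → Author = P66 ✓
(Year=F25, ISBN=821): row 10 → Author = P97 ✓
Every {Year, ISBN} value is associated with a single Author value, so {Year, ISBN} -> Author holds.

Yes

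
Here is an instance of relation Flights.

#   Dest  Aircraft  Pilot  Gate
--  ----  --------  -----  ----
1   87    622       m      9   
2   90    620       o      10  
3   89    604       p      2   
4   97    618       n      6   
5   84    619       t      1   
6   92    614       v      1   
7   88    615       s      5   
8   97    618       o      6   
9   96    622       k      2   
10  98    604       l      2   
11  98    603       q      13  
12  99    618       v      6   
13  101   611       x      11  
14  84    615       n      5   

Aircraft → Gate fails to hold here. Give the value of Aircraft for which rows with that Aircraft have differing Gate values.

Aircraft=622: rows 1, 9 → Gate takes values {9, 2} — violation
Aircraft=620: row 2 → Gate = 10 ✓
Aircraft=604: rows 3, 10 → Gate = 2, 2 ✓
Aircraft=618: rows 4, 8, 12 → Gate = 6, 6, 6 ✓
Aircraft=619: row 5 → Gate = 1 ✓
Aircraft=614: row 6 → Gate = 1 ✓
Aircraft=615: rows 7, 14 → Gate = 5, 5 ✓
Aircraft=603: row 11 → Gate = 13 ✓
Aircraft=611: row 13 → Gate = 11 ✓
The only Aircraft value with inconsistent Gate is Aircraft=622.

622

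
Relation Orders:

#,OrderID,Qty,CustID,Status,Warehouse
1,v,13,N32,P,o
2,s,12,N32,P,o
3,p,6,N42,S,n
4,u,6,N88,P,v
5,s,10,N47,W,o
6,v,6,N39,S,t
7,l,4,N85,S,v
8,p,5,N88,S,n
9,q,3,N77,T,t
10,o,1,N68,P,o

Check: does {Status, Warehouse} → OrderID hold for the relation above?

No

(Status=P, Warehouse=o): rows 1, 2, 10 → OrderID takes values {v, s, o} — violation
(Status=S, Warehouse=n): rows 3, 8 → OrderID = p, p ✓
(Status=P, Warehouse=v): row 4 → OrderID = u ✓
(Status=W, Warehouse=o): row 5 → OrderID = s ✓
(Status=S, Warehouse=t): row 6 → OrderID = v ✓
(Status=S, Warehouse=v): row 7 → OrderID = l ✓
(Status=T, Warehouse=t): row 9 → OrderID = q ✓
Two rows agree on {Status, Warehouse} but differ on OrderID, so {Status, Warehouse} → OrderID does not hold.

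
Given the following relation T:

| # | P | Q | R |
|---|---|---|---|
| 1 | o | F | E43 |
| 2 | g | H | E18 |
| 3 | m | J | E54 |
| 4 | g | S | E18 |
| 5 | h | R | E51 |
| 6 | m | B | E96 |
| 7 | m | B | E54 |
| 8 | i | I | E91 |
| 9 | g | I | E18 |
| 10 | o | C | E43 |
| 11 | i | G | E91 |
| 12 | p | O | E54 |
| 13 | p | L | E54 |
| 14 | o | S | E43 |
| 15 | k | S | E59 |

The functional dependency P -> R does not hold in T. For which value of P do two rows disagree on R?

P=o: rows 1, 10, 14 → R = E43, E43, E43 ✓
P=g: rows 2, 4, 9 → R = E18, E18, E18 ✓
P=m: rows 3, 6, 7 → R takes values {E54, E96} — violation
P=h: row 5 → R = E51 ✓
P=i: rows 8, 11 → R = E91, E91 ✓
P=p: rows 12, 13 → R = E54, E54 ✓
P=k: row 15 → R = E59 ✓
The only P value with inconsistent R is P=m.

m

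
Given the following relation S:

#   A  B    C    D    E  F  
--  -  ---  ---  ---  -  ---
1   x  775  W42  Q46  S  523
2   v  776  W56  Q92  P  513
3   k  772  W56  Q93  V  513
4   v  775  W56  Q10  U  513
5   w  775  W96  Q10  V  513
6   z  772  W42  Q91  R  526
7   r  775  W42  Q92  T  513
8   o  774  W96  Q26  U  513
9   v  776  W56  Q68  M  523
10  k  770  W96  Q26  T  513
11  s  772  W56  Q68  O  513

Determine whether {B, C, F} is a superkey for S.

Rows 3 and 11 have the same {B, C, F} value (B=772, C=W56, F=513) but are distinct tuples, so {B, C, F} does not determine every attribute — not a superkey.

No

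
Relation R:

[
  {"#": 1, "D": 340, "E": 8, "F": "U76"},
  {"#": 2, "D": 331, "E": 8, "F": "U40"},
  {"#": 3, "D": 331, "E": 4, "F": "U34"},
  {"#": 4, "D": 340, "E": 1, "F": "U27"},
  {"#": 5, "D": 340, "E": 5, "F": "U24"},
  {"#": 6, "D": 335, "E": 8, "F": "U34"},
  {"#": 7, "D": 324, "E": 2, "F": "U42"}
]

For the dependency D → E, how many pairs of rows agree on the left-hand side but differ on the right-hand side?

4

D=340: violating pairs (1,4), (1,5), (4,5) — 3 pairs.
D=331: violating pairs (2,3) — 1 pair.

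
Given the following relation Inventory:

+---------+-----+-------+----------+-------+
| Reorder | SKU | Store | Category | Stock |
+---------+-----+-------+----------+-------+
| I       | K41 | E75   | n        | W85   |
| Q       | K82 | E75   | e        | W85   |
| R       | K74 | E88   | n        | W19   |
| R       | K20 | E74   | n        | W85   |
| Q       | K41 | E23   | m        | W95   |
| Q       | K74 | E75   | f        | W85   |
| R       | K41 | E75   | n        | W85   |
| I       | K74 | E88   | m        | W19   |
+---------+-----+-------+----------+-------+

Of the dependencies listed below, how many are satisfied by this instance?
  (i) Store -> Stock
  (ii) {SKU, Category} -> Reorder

(i) Store -> Stock: every LHS value maps to a single RHS value — holds.
(ii) {SKU, Category} -> Reorder: (SKU=K41, Category=n): 2 rows → Reorder takes values {I, R} — violation — fails.
1 of the 2 dependencies holds.

1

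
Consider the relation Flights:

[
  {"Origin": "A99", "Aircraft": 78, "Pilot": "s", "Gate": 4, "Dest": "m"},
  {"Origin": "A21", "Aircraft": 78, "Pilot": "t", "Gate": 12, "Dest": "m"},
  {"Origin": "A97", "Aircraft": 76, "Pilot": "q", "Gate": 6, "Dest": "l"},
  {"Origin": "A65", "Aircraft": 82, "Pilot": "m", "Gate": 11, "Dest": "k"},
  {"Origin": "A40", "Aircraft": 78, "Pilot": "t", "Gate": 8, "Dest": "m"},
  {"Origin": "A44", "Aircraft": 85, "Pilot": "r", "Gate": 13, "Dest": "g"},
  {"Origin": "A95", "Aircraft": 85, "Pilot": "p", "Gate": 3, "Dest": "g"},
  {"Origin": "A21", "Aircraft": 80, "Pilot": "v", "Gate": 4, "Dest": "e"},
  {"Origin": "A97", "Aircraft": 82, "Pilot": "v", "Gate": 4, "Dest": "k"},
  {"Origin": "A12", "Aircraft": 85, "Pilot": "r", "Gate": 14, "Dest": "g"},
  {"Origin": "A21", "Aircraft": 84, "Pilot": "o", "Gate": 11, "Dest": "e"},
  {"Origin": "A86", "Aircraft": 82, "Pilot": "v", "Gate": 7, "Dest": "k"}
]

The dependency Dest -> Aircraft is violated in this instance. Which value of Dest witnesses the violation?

Dest=m: 3 rows → Aircraft = 78, 78, 78 ✓
Dest=l: 1 row → Aircraft = 76 ✓
Dest=k: 3 rows → Aircraft = 82, 82, 82 ✓
Dest=g: 3 rows → Aircraft = 85, 85, 85 ✓
Dest=e: 2 rows → Aircraft takes values {80, 84} — violation
The only Dest value with inconsistent Aircraft is Dest=e.

e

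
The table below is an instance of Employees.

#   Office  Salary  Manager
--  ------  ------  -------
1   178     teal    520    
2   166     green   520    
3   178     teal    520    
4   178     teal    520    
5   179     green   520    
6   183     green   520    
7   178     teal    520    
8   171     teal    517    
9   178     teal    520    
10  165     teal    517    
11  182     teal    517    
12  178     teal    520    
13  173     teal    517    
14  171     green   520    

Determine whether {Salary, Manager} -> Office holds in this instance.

No

(Salary=teal, Manager=520): rows 1, 3, 4, 7, 9, 12 → Office = 178, 178, 178, 178, 178, 178 ✓
(Salary=green, Manager=520): rows 2, 5, 6, 14 → Office takes values {166, 179, 183, 171} — violation
(Salary=teal, Manager=517): rows 8, 10, 11, 13 → Office takes values {171, 165, 182, 173} — violation
Two rows agree on {Salary, Manager} but differ on Office, so {Salary, Manager} -> Office does not hold.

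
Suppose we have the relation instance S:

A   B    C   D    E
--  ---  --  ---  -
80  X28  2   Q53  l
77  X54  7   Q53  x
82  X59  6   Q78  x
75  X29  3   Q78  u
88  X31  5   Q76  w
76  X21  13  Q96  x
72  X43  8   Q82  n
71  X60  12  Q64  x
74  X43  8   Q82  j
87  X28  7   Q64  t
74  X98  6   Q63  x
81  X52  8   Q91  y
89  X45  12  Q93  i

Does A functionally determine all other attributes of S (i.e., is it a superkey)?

No

Two distinct rows share A=74, so A does not determine every attribute — not a superkey.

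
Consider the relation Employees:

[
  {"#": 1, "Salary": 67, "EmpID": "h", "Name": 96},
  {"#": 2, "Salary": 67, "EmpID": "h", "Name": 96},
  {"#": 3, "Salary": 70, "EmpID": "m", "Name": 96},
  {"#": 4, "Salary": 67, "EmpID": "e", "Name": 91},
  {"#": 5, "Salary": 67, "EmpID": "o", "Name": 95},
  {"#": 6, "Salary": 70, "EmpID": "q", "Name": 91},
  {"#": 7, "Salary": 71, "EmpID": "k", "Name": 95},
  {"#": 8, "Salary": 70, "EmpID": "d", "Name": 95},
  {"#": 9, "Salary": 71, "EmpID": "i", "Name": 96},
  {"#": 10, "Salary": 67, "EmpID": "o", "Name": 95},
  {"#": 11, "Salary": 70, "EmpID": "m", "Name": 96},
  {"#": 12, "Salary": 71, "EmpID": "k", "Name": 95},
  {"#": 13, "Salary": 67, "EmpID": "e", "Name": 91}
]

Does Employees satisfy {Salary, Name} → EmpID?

Yes

(Salary=67, Name=96): rows 1, 2 → EmpID = h, h ✓
(Salary=70, Name=96): rows 3, 11 → EmpID = m, m ✓
(Salary=67, Name=91): rows 4, 13 → EmpID = e, e ✓
(Salary=67, Name=95): rows 5, 10 → EmpID = o, o ✓
(Salary=70, Name=91): row 6 → EmpID = q ✓
(Salary=71, Name=95): rows 7, 12 → EmpID = k, k ✓
(Salary=70, Name=95): row 8 → EmpID = d ✓
(Salary=71, Name=96): row 9 → EmpID = i ✓
Every {Salary, Name} value is associated with a single EmpID value, so {Salary, Name} → EmpID holds.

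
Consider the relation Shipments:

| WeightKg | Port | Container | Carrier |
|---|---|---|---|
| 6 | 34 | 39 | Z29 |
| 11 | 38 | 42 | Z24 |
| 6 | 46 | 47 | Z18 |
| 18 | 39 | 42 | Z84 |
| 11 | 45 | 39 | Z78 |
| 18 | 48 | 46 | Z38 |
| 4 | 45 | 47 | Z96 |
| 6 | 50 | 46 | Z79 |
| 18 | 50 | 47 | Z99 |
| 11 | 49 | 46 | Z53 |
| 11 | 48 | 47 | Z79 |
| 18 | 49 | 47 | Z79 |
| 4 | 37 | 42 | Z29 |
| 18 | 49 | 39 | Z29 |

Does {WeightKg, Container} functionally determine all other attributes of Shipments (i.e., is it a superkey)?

No

Two distinct rows share (WeightKg=18, Container=47), so {WeightKg, Container} does not determine every attribute — not a superkey.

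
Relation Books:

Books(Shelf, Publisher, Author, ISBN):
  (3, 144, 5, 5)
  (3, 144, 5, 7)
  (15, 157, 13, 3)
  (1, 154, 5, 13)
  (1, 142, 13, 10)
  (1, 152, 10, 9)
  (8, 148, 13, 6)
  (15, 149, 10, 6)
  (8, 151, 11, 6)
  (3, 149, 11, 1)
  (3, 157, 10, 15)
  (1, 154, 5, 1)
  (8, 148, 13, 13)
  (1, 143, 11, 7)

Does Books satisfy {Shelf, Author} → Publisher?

Yes

(Shelf=3, Author=5): 2 rows → Publisher = 144, 144 ✓
(Shelf=15, Author=13): 1 row → Publisher = 157 ✓
(Shelf=1, Author=5): 2 rows → Publisher = 154, 154 ✓
(Shelf=1, Author=13): 1 row → Publisher = 142 ✓
(Shelf=1, Author=10): 1 row → Publisher = 152 ✓
(Shelf=8, Author=13): 2 rows → Publisher = 148, 148 ✓
(Shelf=15, Author=10): 1 row → Publisher = 149 ✓
(Shelf=8, Author=11): 1 row → Publisher = 151 ✓
(Shelf=3, Author=11): 1 row → Publisher = 149 ✓
(Shelf=3, Author=10): 1 row → Publisher = 157 ✓
(Shelf=1, Author=11): 1 row → Publisher = 143 ✓
Every {Shelf, Author} value is associated with a single Publisher value, so {Shelf, Author} → Publisher holds.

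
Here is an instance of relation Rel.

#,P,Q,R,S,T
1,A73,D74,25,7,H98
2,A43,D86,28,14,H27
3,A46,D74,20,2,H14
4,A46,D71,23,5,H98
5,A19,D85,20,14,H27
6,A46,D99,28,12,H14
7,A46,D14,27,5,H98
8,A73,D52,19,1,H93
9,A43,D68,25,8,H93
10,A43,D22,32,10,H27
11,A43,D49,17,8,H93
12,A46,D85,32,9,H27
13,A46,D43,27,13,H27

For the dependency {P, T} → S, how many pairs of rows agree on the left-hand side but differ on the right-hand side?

3

(P=A43, T=H27): violating pairs (2,10) — 1 pair.
(P=A46, T=H14): violating pairs (3,6) — 1 pair.
(P=A46, T=H98): all 2 rows agree on S — 0 pairs.
(P=A43, T=H93): all 2 rows agree on S — 0 pairs.
(P=A46, T=H27): violating pairs (12,13) — 1 pair.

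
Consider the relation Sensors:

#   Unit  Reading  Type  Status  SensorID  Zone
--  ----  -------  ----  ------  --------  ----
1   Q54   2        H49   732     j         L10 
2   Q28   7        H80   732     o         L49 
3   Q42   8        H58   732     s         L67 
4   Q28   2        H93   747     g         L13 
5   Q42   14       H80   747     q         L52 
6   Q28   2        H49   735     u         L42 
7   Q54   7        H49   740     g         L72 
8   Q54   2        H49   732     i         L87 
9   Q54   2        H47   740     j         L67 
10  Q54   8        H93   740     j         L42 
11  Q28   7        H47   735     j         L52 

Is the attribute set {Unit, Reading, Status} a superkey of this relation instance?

Rows 1 and 8 have the same {Unit, Reading, Status} value (Unit=Q54, Reading=2, Status=732) but are distinct tuples, so {Unit, Reading, Status} does not determine every attribute — not a superkey.

No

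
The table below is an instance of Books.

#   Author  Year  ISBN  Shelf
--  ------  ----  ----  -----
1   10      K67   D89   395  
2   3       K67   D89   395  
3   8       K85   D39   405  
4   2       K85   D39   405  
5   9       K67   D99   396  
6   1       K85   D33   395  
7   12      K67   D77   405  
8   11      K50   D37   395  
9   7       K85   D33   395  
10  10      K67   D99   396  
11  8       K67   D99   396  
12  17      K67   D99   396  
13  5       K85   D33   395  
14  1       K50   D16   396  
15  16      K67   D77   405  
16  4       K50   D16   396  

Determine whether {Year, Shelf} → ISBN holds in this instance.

(Year=K67, Shelf=395): rows 1, 2 → ISBN = D89, D89 ✓
(Year=K85, Shelf=405): rows 3, 4 → ISBN = D39, D39 ✓
(Year=K67, Shelf=396): rows 5, 10, 11, 12 → ISBN = D99, D99, D99, D99 ✓
(Year=K85, Shelf=395): rows 6, 9, 13 → ISBN = D33, D33, D33 ✓
(Year=K67, Shelf=405): rows 7, 15 → ISBN = D77, D77 ✓
(Year=K50, Shelf=395): row 8 → ISBN = D37 ✓
(Year=K50, Shelf=396): rows 14, 16 → ISBN = D16, D16 ✓
Every {Year, Shelf} value is associated with a single ISBN value, so {Year, Shelf} → ISBN holds.

Yes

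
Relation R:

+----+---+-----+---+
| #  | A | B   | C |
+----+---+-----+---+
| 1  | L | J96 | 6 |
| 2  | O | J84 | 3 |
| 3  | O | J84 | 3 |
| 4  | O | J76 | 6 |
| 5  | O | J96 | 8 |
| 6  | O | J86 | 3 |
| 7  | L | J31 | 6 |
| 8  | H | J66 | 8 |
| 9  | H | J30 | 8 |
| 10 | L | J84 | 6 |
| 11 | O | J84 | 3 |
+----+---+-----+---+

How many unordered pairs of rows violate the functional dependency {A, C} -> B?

7

(A=L, C=6): violating pairs (1,7), (1,10), (7,10) — 3 pairs.
(A=O, C=3): violating pairs (2,6), (3,6), (6,11) — 3 pairs.
(A=H, C=8): violating pairs (8,9) — 1 pair.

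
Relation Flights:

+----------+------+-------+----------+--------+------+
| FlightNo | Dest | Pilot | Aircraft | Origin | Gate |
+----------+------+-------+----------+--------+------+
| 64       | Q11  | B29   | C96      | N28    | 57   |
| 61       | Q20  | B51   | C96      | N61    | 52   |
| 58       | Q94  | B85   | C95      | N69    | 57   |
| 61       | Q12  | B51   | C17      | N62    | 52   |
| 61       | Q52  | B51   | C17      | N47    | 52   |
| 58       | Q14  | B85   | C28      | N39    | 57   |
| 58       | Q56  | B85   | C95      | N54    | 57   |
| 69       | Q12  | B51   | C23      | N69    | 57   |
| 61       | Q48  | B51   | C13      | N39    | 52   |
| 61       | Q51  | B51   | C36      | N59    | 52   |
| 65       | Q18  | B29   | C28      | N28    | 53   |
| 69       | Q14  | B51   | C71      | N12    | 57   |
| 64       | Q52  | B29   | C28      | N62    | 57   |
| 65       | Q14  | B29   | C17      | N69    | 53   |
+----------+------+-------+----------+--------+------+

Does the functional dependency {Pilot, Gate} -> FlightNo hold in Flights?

Yes

(Pilot=B29, Gate=57): 2 rows → FlightNo = 64, 64 ✓
(Pilot=B51, Gate=52): 5 rows → FlightNo = 61, 61, 61, 61, 61 ✓
(Pilot=B85, Gate=57): 3 rows → FlightNo = 58, 58, 58 ✓
(Pilot=B51, Gate=57): 2 rows → FlightNo = 69, 69 ✓
(Pilot=B29, Gate=53): 2 rows → FlightNo = 65, 65 ✓
Every {Pilot, Gate} value is associated with a single FlightNo value, so {Pilot, Gate} -> FlightNo holds.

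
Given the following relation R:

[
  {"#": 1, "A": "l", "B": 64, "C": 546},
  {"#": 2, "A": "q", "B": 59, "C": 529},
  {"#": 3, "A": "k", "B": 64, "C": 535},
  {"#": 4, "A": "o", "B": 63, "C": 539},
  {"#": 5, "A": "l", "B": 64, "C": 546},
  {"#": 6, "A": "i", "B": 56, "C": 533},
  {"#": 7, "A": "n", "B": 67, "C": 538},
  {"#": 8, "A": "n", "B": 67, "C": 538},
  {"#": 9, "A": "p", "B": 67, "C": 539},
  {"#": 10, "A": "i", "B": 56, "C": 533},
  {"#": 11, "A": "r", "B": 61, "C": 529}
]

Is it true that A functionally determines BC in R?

Yes

A=l: rows 1, 5 → {B,C} = (64, 546), (64, 546) ✓
A=q: row 2 → {B,C} = (59, 529) ✓
A=k: row 3 → {B,C} = (64, 535) ✓
A=o: row 4 → {B,C} = (63, 539) ✓
A=i: rows 6, 10 → {B,C} = (56, 533), (56, 533) ✓
A=n: rows 7, 8 → {B,C} = (67, 538), (67, 538) ✓
A=p: row 9 → {B,C} = (67, 539) ✓
A=r: row 11 → {B,C} = (61, 529) ✓
Every A value is associated with a single BC value, so A → BC holds.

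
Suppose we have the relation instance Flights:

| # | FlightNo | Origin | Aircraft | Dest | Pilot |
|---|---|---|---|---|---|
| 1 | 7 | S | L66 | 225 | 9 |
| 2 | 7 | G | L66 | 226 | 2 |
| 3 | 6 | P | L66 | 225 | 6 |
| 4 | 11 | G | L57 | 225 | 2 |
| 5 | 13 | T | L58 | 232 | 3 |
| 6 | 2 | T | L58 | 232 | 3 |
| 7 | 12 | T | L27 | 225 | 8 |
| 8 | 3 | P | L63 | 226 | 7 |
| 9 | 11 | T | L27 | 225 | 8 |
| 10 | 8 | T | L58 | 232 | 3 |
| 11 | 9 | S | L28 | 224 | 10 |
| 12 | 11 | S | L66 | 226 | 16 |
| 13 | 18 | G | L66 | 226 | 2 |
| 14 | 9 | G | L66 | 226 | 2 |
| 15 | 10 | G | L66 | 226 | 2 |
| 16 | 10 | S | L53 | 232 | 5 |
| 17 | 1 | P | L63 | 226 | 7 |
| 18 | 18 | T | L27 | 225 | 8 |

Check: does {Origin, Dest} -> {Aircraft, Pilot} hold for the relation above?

(Origin=S, Dest=225): row 1 → {Aircraft,Pilot} = (L66, 9) ✓
(Origin=G, Dest=226): rows 2, 13, 14, 15 → {Aircraft,Pilot} = (L66, 2), (L66, 2), (L66, 2), (L66, 2) ✓
(Origin=P, Dest=225): row 3 → {Aircraft,Pilot} = (L66, 6) ✓
(Origin=G, Dest=225): row 4 → {Aircraft,Pilot} = (L57, 2) ✓
(Origin=T, Dest=232): rows 5, 6, 10 → {Aircraft,Pilot} = (L58, 3), (L58, 3), (L58, 3) ✓
(Origin=T, Dest=225): rows 7, 9, 18 → {Aircraft,Pilot} = (L27, 8), (L27, 8), (L27, 8) ✓
(Origin=P, Dest=226): rows 8, 17 → {Aircraft,Pilot} = (L63, 7), (L63, 7) ✓
(Origin=S, Dest=224): row 11 → {Aircraft,Pilot} = (L28, 10) ✓
(Origin=S, Dest=226): row 12 → {Aircraft,Pilot} = (L66, 16) ✓
(Origin=S, Dest=232): row 16 → {Aircraft,Pilot} = (L53, 5) ✓
Every {Origin, Dest} value is associated with a single {Aircraft, Pilot} value, so {Origin, Dest} -> {Aircraft, Pilot} holds.

Yes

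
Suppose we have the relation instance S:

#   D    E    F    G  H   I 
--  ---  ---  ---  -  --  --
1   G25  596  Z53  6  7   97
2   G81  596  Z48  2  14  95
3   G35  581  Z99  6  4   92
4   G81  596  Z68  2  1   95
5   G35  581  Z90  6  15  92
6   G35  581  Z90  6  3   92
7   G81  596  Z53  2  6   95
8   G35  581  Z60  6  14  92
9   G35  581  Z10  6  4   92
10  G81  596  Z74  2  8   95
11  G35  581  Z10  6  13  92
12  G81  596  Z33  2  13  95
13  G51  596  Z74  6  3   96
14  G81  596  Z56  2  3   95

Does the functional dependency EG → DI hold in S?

(E=596, G=6): rows 1, 13 → {D,I} takes values {(G25, 97), (G51, 96)} — violation
(E=596, G=2): rows 2, 4, 7, 10, 12, 14 → {D,I} = (G81, 95), (G81, 95), (G81, 95), (G81, 95), (G81, 95), (G81, 95) ✓
(E=581, G=6): rows 3, 5, 6, 8, 9, 11 → {D,I} = (G35, 92), (G35, 92), (G35, 92), (G35, 92), (G35, 92), (G35, 92) ✓
Two rows agree on EG but differ on DI, so EG → DI does not hold.

No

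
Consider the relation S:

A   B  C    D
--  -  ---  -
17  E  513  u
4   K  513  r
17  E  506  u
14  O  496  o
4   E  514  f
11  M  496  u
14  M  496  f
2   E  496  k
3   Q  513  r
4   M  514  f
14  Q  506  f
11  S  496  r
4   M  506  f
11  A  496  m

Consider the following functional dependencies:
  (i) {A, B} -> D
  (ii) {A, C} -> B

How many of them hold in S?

1

(i) {A, B} -> D: every LHS value maps to a single RHS value — holds.
(ii) {A, C} -> B: (A=14, C=496): 2 rows → B takes values {O, M} — violation; (A=4, C=514): 2 rows → B takes values {E, M} — violation; (A=11, C=496): 3 rows → B takes values {M, S, A} — violation — fails.
1 of the 2 dependencies holds.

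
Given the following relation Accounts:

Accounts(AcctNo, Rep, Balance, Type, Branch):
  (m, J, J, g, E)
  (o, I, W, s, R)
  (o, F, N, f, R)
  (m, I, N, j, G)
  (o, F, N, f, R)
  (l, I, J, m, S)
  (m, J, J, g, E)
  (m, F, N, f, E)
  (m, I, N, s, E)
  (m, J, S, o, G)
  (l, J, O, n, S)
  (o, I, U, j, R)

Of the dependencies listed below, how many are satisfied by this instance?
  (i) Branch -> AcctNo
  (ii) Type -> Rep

(i) Branch -> AcctNo: every LHS value maps to a single RHS value — holds.
(ii) Type -> Rep: every LHS value maps to a single RHS value — holds.
2 of the 2 dependencies hold.

2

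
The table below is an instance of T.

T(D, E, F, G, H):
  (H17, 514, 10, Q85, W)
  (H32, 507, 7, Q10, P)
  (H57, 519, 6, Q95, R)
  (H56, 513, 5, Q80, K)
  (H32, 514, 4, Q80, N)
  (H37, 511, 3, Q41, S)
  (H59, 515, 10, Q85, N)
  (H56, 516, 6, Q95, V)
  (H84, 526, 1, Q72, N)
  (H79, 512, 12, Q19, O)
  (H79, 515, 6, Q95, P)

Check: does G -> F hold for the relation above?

No

G=Q85: 2 rows → F = 10, 10 ✓
G=Q10: 1 row → F = 7 ✓
G=Q95: 3 rows → F = 6, 6, 6 ✓
G=Q80: 2 rows → F takes values {5, 4} — violation
G=Q41: 1 row → F = 3 ✓
G=Q72: 1 row → F = 1 ✓
G=Q19: 1 row → F = 12 ✓
Two rows agree on G but differ on F, so G -> F does not hold.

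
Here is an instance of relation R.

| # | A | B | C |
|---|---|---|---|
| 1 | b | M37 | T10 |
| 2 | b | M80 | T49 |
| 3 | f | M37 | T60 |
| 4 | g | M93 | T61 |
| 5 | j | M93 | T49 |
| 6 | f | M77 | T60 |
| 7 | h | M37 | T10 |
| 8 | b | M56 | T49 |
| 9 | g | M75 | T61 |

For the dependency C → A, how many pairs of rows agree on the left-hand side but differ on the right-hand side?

C=T10: violating pairs (1,7) — 1 pair.
C=T49: violating pairs (2,5), (5,8) — 2 pairs.
C=T60: all 2 rows agree on A — 0 pairs.
C=T61: all 2 rows agree on A — 0 pairs.

3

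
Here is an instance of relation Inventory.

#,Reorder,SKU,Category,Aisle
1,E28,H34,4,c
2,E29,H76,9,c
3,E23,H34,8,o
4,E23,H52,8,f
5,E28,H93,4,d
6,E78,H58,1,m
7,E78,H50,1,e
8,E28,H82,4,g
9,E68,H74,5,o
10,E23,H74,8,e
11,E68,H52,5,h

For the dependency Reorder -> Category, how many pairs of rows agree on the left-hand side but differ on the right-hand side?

Reorder=E28: all 3 rows agree on Category — 0 pairs.
Reorder=E23: all 3 rows agree on Category — 0 pairs.
Reorder=E78: all 2 rows agree on Category — 0 pairs.
Reorder=E68: all 2 rows agree on Category — 0 pairs.

0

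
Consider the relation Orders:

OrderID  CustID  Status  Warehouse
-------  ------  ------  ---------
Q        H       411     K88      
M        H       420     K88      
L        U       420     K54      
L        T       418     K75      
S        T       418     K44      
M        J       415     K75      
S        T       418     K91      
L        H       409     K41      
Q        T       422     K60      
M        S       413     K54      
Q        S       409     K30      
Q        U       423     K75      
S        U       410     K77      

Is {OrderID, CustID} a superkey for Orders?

Two distinct rows share (OrderID=S, CustID=T), so {OrderID, CustID} does not determine every attribute — not a superkey.

No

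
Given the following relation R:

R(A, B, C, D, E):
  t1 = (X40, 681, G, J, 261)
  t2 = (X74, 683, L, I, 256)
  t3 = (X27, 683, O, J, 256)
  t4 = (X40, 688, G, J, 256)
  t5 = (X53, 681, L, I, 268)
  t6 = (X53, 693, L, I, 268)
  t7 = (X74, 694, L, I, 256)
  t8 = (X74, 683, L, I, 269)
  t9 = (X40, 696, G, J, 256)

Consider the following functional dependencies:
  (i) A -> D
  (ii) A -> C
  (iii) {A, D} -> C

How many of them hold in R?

3

(i) A -> D: every LHS value maps to a single RHS value — holds.
(ii) A -> C: every LHS value maps to a single RHS value — holds.
(iii) {A, D} -> C: every LHS value maps to a single RHS value — holds.
3 of the 3 dependencies hold.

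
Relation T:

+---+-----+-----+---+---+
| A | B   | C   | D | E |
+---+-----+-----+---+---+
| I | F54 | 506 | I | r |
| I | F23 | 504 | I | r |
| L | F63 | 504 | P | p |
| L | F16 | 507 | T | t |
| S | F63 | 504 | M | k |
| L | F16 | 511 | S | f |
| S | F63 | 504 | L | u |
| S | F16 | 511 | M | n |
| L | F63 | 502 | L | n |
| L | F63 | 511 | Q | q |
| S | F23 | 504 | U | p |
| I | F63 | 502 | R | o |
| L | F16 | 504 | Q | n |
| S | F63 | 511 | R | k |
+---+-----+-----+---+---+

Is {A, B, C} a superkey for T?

No

Two distinct rows share (A=S, B=F63, C=504), so {A, B, C} does not determine every attribute — not a superkey.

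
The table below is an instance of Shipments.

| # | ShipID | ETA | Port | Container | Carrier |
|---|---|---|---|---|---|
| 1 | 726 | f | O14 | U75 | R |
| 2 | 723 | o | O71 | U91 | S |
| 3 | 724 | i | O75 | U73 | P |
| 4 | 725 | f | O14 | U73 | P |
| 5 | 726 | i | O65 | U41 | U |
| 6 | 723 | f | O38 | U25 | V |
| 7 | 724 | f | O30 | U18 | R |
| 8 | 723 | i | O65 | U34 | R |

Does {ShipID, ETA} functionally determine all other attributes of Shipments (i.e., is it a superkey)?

Yes

All 8 rows have distinct {ShipID, ETA} values, so {ShipID, ETA} → (all attributes) holds and {ShipID, ETA} is a superkey.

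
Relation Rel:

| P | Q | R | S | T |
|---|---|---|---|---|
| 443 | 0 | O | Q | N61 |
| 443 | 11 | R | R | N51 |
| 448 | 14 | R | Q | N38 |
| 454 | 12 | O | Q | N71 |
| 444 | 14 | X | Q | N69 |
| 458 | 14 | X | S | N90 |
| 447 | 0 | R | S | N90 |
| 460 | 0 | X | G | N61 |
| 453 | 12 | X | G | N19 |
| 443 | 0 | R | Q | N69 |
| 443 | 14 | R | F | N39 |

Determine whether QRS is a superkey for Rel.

All 11 rows have distinct QRS values, so QRS → (all attributes) holds and QRS is a superkey.

Yes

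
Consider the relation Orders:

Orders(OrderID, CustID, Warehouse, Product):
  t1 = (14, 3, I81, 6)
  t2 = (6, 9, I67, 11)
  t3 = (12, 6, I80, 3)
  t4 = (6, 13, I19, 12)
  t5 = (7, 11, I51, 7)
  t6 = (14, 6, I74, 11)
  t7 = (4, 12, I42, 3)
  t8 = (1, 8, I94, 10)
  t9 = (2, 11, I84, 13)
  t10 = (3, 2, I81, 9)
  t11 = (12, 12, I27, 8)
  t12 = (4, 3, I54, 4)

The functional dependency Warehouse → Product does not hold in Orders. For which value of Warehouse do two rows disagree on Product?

I81

Warehouse=I81: rows 1, 10 → Product takes values {6, 9} — violation
Warehouse=I67: row 2 → Product = 11 ✓
Warehouse=I80: row 3 → Product = 3 ✓
Warehouse=I19: row 4 → Product = 12 ✓
Warehouse=I51: row 5 → Product = 7 ✓
Warehouse=I74: row 6 → Product = 11 ✓
Warehouse=I42: row 7 → Product = 3 ✓
Warehouse=I94: row 8 → Product = 10 ✓
Warehouse=I84: row 9 → Product = 13 ✓
Warehouse=I27: row 11 → Product = 8 ✓
Warehouse=I54: row 12 → Product = 4 ✓
The only Warehouse value with inconsistent Product is Warehouse=I81.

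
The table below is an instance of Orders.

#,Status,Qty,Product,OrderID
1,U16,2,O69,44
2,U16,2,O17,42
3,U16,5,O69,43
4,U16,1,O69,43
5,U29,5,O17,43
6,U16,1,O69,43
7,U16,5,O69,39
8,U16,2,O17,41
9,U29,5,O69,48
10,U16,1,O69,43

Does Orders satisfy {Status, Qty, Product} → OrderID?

No

(Status=U16, Qty=2, Product=O69): row 1 → OrderID = 44 ✓
(Status=U16, Qty=2, Product=O17): rows 2, 8 → OrderID takes values {42, 41} — violation
(Status=U16, Qty=5, Product=O69): rows 3, 7 → OrderID takes values {43, 39} — violation
(Status=U16, Qty=1, Product=O69): rows 4, 6, 10 → OrderID = 43, 43, 43 ✓
(Status=U29, Qty=5, Product=O17): row 5 → OrderID = 43 ✓
(Status=U29, Qty=5, Product=O69): row 9 → OrderID = 48 ✓
Two rows agree on {Status, Qty, Product} but differ on OrderID, so {Status, Qty, Product} → OrderID does not hold.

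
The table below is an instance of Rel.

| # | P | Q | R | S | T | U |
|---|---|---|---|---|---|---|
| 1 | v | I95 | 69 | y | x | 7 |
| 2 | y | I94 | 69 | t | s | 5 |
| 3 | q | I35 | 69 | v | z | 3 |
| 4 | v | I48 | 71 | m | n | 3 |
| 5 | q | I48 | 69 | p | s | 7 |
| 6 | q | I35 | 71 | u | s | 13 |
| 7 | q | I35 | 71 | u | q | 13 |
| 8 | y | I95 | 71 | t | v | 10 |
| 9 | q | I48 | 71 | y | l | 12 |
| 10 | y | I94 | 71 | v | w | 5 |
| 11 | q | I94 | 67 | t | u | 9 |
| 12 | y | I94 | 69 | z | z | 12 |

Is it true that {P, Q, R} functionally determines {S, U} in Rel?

(P=v, Q=I95, R=69): row 1 → {S,U} = (y, 7) ✓
(P=y, Q=I94, R=69): rows 2, 12 → {S,U} takes values {(t, 5), (z, 12)} — violation
(P=q, Q=I35, R=69): row 3 → {S,U} = (v, 3) ✓
(P=v, Q=I48, R=71): row 4 → {S,U} = (m, 3) ✓
(P=q, Q=I48, R=69): row 5 → {S,U} = (p, 7) ✓
(P=q, Q=I35, R=71): rows 6, 7 → {S,U} = (u, 13), (u, 13) ✓
(P=y, Q=I95, R=71): row 8 → {S,U} = (t, 10) ✓
(P=q, Q=I48, R=71): row 9 → {S,U} = (y, 12) ✓
(P=y, Q=I94, R=71): row 10 → {S,U} = (v, 5) ✓
(P=q, Q=I94, R=67): row 11 → {S,U} = (t, 9) ✓
Two rows agree on {P, Q, R} but differ on {S, U}, so {P, Q, R} → {S, U} does not hold.

No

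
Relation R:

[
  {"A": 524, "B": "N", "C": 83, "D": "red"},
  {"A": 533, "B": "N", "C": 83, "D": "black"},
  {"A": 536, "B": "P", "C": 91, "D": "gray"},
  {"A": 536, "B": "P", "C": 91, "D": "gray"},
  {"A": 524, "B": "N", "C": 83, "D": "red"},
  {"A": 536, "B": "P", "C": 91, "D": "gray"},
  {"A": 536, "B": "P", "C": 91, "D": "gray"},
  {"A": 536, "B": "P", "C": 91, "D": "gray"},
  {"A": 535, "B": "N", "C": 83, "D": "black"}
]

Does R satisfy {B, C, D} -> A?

No

(B=N, C=83, D=red): 2 rows → A = 524, 524 ✓
(B=N, C=83, D=black): 2 rows → A takes values {533, 535} — violation
(B=P, C=91, D=gray): 5 rows → A = 536, 536, 536, 536, 536 ✓
Two rows agree on {B, C, D} but differ on A, so {B, C, D} -> A does not hold.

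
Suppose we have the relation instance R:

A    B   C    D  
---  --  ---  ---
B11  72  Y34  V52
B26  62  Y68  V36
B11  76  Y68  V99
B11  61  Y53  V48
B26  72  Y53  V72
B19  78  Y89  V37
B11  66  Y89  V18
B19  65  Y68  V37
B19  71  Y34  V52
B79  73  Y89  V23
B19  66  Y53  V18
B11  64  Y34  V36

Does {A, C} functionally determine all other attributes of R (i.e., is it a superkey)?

Two distinct rows share (A=B11, C=Y34), so {A, C} does not determine every attribute — not a superkey.

No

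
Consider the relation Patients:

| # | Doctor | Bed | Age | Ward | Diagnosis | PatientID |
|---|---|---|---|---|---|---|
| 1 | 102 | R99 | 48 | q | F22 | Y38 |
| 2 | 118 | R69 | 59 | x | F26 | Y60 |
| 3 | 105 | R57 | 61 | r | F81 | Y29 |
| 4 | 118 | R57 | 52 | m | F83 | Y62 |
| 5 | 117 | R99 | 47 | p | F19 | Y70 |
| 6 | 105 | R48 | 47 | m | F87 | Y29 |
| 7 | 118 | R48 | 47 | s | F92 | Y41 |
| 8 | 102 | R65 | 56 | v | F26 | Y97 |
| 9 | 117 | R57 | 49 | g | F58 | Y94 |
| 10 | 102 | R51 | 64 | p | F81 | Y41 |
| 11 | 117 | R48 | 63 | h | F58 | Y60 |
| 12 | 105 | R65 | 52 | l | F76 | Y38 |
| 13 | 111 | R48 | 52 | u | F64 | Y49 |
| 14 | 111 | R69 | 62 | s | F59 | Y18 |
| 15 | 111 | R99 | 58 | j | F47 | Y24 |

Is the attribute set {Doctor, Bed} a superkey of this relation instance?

All 15 rows have distinct {Doctor, Bed} values, so {Doctor, Bed} → (all attributes) holds and {Doctor, Bed} is a superkey.

Yes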